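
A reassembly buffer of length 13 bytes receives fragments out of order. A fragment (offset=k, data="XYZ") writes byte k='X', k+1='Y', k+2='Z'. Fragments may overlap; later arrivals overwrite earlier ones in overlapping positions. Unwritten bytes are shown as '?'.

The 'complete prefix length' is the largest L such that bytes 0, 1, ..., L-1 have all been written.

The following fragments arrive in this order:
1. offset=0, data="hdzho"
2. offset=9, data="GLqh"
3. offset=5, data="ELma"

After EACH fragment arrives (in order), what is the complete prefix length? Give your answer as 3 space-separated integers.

Answer: 5 5 13

Derivation:
Fragment 1: offset=0 data="hdzho" -> buffer=hdzho???????? -> prefix_len=5
Fragment 2: offset=9 data="GLqh" -> buffer=hdzho????GLqh -> prefix_len=5
Fragment 3: offset=5 data="ELma" -> buffer=hdzhoELmaGLqh -> prefix_len=13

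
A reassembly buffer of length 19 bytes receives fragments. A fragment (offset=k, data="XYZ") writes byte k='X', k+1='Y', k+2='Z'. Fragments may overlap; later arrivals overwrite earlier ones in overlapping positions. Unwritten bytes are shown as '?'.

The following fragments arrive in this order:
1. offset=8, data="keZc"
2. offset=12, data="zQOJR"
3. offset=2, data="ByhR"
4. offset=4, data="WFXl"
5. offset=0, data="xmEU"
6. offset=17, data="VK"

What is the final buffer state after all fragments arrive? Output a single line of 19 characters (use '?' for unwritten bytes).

Answer: xmEUWFXlkeZczQOJRVK

Derivation:
Fragment 1: offset=8 data="keZc" -> buffer=????????keZc???????
Fragment 2: offset=12 data="zQOJR" -> buffer=????????keZczQOJR??
Fragment 3: offset=2 data="ByhR" -> buffer=??ByhR??keZczQOJR??
Fragment 4: offset=4 data="WFXl" -> buffer=??ByWFXlkeZczQOJR??
Fragment 5: offset=0 data="xmEU" -> buffer=xmEUWFXlkeZczQOJR??
Fragment 6: offset=17 data="VK" -> buffer=xmEUWFXlkeZczQOJRVK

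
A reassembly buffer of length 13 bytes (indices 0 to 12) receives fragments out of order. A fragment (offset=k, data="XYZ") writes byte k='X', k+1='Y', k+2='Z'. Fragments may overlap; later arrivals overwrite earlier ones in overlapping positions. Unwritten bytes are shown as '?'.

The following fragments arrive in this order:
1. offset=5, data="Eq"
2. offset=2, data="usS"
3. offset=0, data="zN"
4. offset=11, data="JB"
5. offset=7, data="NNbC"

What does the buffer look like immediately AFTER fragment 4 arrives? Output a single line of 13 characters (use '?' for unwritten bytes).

Answer: zNusSEq????JB

Derivation:
Fragment 1: offset=5 data="Eq" -> buffer=?????Eq??????
Fragment 2: offset=2 data="usS" -> buffer=??usSEq??????
Fragment 3: offset=0 data="zN" -> buffer=zNusSEq??????
Fragment 4: offset=11 data="JB" -> buffer=zNusSEq????JB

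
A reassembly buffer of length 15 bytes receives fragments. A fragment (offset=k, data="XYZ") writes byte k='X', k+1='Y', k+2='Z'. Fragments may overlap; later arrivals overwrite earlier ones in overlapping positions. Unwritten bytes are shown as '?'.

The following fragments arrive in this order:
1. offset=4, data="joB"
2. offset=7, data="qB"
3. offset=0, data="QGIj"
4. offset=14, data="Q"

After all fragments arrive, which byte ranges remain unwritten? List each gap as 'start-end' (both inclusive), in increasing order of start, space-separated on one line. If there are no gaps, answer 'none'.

Fragment 1: offset=4 len=3
Fragment 2: offset=7 len=2
Fragment 3: offset=0 len=4
Fragment 4: offset=14 len=1
Gaps: 9-13

Answer: 9-13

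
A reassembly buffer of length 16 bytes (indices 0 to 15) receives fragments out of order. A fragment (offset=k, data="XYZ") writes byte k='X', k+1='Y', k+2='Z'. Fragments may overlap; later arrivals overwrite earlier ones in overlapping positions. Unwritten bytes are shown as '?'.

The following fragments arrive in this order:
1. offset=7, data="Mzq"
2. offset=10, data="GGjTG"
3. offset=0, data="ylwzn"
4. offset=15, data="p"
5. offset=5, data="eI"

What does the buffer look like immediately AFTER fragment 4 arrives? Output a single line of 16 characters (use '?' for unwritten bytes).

Answer: ylwzn??MzqGGjTGp

Derivation:
Fragment 1: offset=7 data="Mzq" -> buffer=???????Mzq??????
Fragment 2: offset=10 data="GGjTG" -> buffer=???????MzqGGjTG?
Fragment 3: offset=0 data="ylwzn" -> buffer=ylwzn??MzqGGjTG?
Fragment 4: offset=15 data="p" -> buffer=ylwzn??MzqGGjTGp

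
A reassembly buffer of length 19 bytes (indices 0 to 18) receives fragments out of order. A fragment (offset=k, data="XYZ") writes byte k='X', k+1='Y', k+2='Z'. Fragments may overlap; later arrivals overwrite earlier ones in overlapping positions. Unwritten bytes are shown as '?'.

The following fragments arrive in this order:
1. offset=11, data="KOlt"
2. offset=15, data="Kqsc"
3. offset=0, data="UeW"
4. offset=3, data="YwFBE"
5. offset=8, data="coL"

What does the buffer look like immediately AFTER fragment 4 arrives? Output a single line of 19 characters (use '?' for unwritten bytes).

Fragment 1: offset=11 data="KOlt" -> buffer=???????????KOlt????
Fragment 2: offset=15 data="Kqsc" -> buffer=???????????KOltKqsc
Fragment 3: offset=0 data="UeW" -> buffer=UeW????????KOltKqsc
Fragment 4: offset=3 data="YwFBE" -> buffer=UeWYwFBE???KOltKqsc

Answer: UeWYwFBE???KOltKqsc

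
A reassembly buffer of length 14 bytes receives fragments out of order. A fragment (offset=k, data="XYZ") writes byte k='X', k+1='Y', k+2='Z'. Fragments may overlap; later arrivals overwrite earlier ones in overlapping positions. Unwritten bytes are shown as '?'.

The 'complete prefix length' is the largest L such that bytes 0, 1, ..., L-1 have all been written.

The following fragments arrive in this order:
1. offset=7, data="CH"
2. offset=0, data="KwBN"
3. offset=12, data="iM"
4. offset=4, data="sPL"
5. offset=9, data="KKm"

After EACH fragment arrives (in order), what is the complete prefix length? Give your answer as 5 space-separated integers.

Fragment 1: offset=7 data="CH" -> buffer=???????CH????? -> prefix_len=0
Fragment 2: offset=0 data="KwBN" -> buffer=KwBN???CH????? -> prefix_len=4
Fragment 3: offset=12 data="iM" -> buffer=KwBN???CH???iM -> prefix_len=4
Fragment 4: offset=4 data="sPL" -> buffer=KwBNsPLCH???iM -> prefix_len=9
Fragment 5: offset=9 data="KKm" -> buffer=KwBNsPLCHKKmiM -> prefix_len=14

Answer: 0 4 4 9 14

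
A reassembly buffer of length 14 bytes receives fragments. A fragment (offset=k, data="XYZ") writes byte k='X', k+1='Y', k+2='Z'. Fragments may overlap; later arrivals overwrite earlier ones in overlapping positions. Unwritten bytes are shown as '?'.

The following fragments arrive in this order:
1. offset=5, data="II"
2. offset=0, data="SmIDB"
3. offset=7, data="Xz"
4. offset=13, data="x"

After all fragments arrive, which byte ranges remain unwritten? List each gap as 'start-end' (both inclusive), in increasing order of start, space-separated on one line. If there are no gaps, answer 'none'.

Fragment 1: offset=5 len=2
Fragment 2: offset=0 len=5
Fragment 3: offset=7 len=2
Fragment 4: offset=13 len=1
Gaps: 9-12

Answer: 9-12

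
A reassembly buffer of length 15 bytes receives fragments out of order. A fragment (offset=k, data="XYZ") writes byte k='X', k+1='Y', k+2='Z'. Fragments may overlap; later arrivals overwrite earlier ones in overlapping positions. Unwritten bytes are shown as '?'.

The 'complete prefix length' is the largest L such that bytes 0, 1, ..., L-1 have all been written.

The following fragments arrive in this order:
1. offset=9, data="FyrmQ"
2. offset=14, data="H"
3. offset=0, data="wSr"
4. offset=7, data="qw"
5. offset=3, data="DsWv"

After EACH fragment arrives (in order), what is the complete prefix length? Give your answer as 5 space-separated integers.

Fragment 1: offset=9 data="FyrmQ" -> buffer=?????????FyrmQ? -> prefix_len=0
Fragment 2: offset=14 data="H" -> buffer=?????????FyrmQH -> prefix_len=0
Fragment 3: offset=0 data="wSr" -> buffer=wSr??????FyrmQH -> prefix_len=3
Fragment 4: offset=7 data="qw" -> buffer=wSr????qwFyrmQH -> prefix_len=3
Fragment 5: offset=3 data="DsWv" -> buffer=wSrDsWvqwFyrmQH -> prefix_len=15

Answer: 0 0 3 3 15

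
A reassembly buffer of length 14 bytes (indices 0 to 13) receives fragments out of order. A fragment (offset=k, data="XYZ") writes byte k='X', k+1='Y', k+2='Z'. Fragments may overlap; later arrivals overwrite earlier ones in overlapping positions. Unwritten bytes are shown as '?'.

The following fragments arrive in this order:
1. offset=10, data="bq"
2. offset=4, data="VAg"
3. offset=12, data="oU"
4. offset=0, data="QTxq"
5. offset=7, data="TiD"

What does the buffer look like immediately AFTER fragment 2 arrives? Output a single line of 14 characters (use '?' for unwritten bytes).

Answer: ????VAg???bq??

Derivation:
Fragment 1: offset=10 data="bq" -> buffer=??????????bq??
Fragment 2: offset=4 data="VAg" -> buffer=????VAg???bq??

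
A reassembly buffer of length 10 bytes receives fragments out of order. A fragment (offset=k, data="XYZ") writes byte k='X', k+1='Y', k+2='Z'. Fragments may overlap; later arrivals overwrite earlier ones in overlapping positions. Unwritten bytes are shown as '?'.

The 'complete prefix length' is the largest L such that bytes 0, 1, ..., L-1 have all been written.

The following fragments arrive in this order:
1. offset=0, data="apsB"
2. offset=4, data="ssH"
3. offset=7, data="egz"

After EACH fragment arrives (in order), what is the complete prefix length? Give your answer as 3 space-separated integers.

Fragment 1: offset=0 data="apsB" -> buffer=apsB?????? -> prefix_len=4
Fragment 2: offset=4 data="ssH" -> buffer=apsBssH??? -> prefix_len=7
Fragment 3: offset=7 data="egz" -> buffer=apsBssHegz -> prefix_len=10

Answer: 4 7 10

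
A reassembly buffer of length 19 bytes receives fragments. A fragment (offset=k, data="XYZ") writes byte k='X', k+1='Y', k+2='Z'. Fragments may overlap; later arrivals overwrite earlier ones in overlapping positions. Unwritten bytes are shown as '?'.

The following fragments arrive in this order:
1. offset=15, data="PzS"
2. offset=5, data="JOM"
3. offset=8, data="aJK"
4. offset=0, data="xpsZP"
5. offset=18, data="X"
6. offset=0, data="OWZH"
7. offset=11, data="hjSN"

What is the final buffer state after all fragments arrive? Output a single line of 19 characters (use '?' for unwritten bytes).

Fragment 1: offset=15 data="PzS" -> buffer=???????????????PzS?
Fragment 2: offset=5 data="JOM" -> buffer=?????JOM???????PzS?
Fragment 3: offset=8 data="aJK" -> buffer=?????JOMaJK????PzS?
Fragment 4: offset=0 data="xpsZP" -> buffer=xpsZPJOMaJK????PzS?
Fragment 5: offset=18 data="X" -> buffer=xpsZPJOMaJK????PzSX
Fragment 6: offset=0 data="OWZH" -> buffer=OWZHPJOMaJK????PzSX
Fragment 7: offset=11 data="hjSN" -> buffer=OWZHPJOMaJKhjSNPzSX

Answer: OWZHPJOMaJKhjSNPzSX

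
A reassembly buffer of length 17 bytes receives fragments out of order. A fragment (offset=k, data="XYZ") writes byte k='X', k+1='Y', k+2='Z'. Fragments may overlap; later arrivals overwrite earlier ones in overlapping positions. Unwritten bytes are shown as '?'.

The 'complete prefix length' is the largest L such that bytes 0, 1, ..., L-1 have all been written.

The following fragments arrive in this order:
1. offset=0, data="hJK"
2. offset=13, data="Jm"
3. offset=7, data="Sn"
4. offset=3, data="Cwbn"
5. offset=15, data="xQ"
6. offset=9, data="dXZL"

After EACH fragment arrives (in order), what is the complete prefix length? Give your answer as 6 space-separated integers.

Answer: 3 3 3 9 9 17

Derivation:
Fragment 1: offset=0 data="hJK" -> buffer=hJK?????????????? -> prefix_len=3
Fragment 2: offset=13 data="Jm" -> buffer=hJK??????????Jm?? -> prefix_len=3
Fragment 3: offset=7 data="Sn" -> buffer=hJK????Sn????Jm?? -> prefix_len=3
Fragment 4: offset=3 data="Cwbn" -> buffer=hJKCwbnSn????Jm?? -> prefix_len=9
Fragment 5: offset=15 data="xQ" -> buffer=hJKCwbnSn????JmxQ -> prefix_len=9
Fragment 6: offset=9 data="dXZL" -> buffer=hJKCwbnSndXZLJmxQ -> prefix_len=17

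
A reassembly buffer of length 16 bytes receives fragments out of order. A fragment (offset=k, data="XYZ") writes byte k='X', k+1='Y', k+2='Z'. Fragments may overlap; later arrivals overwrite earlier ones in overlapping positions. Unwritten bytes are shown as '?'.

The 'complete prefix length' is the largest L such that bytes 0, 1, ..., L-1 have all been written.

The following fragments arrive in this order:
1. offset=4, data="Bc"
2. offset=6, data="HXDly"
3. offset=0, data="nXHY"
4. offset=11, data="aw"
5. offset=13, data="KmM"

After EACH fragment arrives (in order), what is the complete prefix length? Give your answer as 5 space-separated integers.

Fragment 1: offset=4 data="Bc" -> buffer=????Bc?????????? -> prefix_len=0
Fragment 2: offset=6 data="HXDly" -> buffer=????BcHXDly????? -> prefix_len=0
Fragment 3: offset=0 data="nXHY" -> buffer=nXHYBcHXDly????? -> prefix_len=11
Fragment 4: offset=11 data="aw" -> buffer=nXHYBcHXDlyaw??? -> prefix_len=13
Fragment 5: offset=13 data="KmM" -> buffer=nXHYBcHXDlyawKmM -> prefix_len=16

Answer: 0 0 11 13 16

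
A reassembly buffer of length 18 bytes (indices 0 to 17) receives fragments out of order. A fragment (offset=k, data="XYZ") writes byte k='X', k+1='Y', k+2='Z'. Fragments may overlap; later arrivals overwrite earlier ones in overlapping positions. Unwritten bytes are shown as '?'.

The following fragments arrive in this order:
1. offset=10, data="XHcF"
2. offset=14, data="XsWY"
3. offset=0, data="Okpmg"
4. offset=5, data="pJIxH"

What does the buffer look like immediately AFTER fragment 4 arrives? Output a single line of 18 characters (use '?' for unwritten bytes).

Fragment 1: offset=10 data="XHcF" -> buffer=??????????XHcF????
Fragment 2: offset=14 data="XsWY" -> buffer=??????????XHcFXsWY
Fragment 3: offset=0 data="Okpmg" -> buffer=Okpmg?????XHcFXsWY
Fragment 4: offset=5 data="pJIxH" -> buffer=OkpmgpJIxHXHcFXsWY

Answer: OkpmgpJIxHXHcFXsWY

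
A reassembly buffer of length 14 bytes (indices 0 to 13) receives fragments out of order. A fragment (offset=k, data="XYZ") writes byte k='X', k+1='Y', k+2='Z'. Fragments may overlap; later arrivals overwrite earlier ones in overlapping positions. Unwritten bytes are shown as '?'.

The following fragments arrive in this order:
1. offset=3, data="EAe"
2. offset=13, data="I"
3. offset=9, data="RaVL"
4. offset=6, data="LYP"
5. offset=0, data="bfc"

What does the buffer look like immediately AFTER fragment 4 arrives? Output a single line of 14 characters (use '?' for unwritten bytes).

Fragment 1: offset=3 data="EAe" -> buffer=???EAe????????
Fragment 2: offset=13 data="I" -> buffer=???EAe???????I
Fragment 3: offset=9 data="RaVL" -> buffer=???EAe???RaVLI
Fragment 4: offset=6 data="LYP" -> buffer=???EAeLYPRaVLI

Answer: ???EAeLYPRaVLI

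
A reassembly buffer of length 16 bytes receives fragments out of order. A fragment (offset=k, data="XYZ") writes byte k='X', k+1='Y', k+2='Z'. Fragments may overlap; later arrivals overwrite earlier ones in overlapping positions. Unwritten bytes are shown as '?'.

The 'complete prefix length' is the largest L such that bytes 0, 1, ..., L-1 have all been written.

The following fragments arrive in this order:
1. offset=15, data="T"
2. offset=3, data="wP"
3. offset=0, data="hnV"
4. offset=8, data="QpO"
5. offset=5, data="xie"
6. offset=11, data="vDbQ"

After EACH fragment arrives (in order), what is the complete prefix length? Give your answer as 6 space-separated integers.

Fragment 1: offset=15 data="T" -> buffer=???????????????T -> prefix_len=0
Fragment 2: offset=3 data="wP" -> buffer=???wP??????????T -> prefix_len=0
Fragment 3: offset=0 data="hnV" -> buffer=hnVwP??????????T -> prefix_len=5
Fragment 4: offset=8 data="QpO" -> buffer=hnVwP???QpO????T -> prefix_len=5
Fragment 5: offset=5 data="xie" -> buffer=hnVwPxieQpO????T -> prefix_len=11
Fragment 6: offset=11 data="vDbQ" -> buffer=hnVwPxieQpOvDbQT -> prefix_len=16

Answer: 0 0 5 5 11 16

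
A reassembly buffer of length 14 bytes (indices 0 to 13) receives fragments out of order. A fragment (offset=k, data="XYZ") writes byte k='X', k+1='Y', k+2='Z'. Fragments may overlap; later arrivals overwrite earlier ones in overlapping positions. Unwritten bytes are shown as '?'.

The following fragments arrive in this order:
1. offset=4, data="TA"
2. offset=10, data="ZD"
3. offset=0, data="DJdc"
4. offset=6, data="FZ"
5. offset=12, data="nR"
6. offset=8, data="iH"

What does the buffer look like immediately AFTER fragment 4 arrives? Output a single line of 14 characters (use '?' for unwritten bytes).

Answer: DJdcTAFZ??ZD??

Derivation:
Fragment 1: offset=4 data="TA" -> buffer=????TA????????
Fragment 2: offset=10 data="ZD" -> buffer=????TA????ZD??
Fragment 3: offset=0 data="DJdc" -> buffer=DJdcTA????ZD??
Fragment 4: offset=6 data="FZ" -> buffer=DJdcTAFZ??ZD??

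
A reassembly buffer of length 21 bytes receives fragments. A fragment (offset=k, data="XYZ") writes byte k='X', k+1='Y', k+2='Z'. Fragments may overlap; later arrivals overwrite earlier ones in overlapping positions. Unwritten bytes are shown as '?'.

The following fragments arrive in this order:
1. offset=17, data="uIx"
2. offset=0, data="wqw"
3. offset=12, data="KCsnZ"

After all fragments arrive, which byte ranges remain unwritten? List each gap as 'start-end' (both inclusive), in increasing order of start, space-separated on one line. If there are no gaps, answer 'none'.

Answer: 3-11 20-20

Derivation:
Fragment 1: offset=17 len=3
Fragment 2: offset=0 len=3
Fragment 3: offset=12 len=5
Gaps: 3-11 20-20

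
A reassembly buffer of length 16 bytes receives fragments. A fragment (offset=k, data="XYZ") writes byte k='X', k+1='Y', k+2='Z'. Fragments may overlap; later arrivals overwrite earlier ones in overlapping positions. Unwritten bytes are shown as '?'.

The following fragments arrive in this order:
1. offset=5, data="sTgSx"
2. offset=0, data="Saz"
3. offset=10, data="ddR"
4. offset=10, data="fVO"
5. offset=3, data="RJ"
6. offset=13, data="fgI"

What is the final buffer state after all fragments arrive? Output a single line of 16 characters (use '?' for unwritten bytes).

Answer: SazRJsTgSxfVOfgI

Derivation:
Fragment 1: offset=5 data="sTgSx" -> buffer=?????sTgSx??????
Fragment 2: offset=0 data="Saz" -> buffer=Saz??sTgSx??????
Fragment 3: offset=10 data="ddR" -> buffer=Saz??sTgSxddR???
Fragment 4: offset=10 data="fVO" -> buffer=Saz??sTgSxfVO???
Fragment 5: offset=3 data="RJ" -> buffer=SazRJsTgSxfVO???
Fragment 6: offset=13 data="fgI" -> buffer=SazRJsTgSxfVOfgI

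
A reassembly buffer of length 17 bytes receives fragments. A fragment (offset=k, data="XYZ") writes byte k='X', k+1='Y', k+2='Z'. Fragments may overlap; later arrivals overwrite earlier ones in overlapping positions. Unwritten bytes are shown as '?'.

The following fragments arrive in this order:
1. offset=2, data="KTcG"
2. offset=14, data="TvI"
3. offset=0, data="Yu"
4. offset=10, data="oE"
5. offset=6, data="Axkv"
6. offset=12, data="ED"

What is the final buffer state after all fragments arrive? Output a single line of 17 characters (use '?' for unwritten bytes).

Answer: YuKTcGAxkvoEEDTvI

Derivation:
Fragment 1: offset=2 data="KTcG" -> buffer=??KTcG???????????
Fragment 2: offset=14 data="TvI" -> buffer=??KTcG????????TvI
Fragment 3: offset=0 data="Yu" -> buffer=YuKTcG????????TvI
Fragment 4: offset=10 data="oE" -> buffer=YuKTcG????oE??TvI
Fragment 5: offset=6 data="Axkv" -> buffer=YuKTcGAxkvoE??TvI
Fragment 6: offset=12 data="ED" -> buffer=YuKTcGAxkvoEEDTvI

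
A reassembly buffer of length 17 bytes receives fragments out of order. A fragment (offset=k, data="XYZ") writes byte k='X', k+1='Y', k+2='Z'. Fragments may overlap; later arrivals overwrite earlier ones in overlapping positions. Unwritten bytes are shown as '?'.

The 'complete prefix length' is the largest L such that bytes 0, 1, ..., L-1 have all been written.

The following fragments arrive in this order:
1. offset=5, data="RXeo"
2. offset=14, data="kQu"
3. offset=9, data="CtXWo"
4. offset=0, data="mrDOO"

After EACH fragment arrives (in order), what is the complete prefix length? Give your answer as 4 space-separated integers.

Fragment 1: offset=5 data="RXeo" -> buffer=?????RXeo???????? -> prefix_len=0
Fragment 2: offset=14 data="kQu" -> buffer=?????RXeo?????kQu -> prefix_len=0
Fragment 3: offset=9 data="CtXWo" -> buffer=?????RXeoCtXWokQu -> prefix_len=0
Fragment 4: offset=0 data="mrDOO" -> buffer=mrDOORXeoCtXWokQu -> prefix_len=17

Answer: 0 0 0 17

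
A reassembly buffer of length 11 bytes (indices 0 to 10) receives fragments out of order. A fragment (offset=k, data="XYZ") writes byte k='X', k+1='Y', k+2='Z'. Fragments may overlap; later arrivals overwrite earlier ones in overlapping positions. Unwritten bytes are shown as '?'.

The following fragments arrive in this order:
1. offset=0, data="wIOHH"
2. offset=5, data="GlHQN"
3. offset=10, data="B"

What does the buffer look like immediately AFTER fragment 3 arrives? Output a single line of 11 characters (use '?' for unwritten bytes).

Answer: wIOHHGlHQNB

Derivation:
Fragment 1: offset=0 data="wIOHH" -> buffer=wIOHH??????
Fragment 2: offset=5 data="GlHQN" -> buffer=wIOHHGlHQN?
Fragment 3: offset=10 data="B" -> buffer=wIOHHGlHQNB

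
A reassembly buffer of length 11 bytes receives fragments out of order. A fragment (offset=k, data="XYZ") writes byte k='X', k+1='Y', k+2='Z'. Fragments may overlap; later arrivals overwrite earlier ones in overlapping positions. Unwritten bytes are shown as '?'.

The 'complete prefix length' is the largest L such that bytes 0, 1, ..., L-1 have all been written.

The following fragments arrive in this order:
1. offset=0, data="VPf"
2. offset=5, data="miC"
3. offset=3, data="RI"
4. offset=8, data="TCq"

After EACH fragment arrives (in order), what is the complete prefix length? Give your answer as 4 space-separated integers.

Fragment 1: offset=0 data="VPf" -> buffer=VPf???????? -> prefix_len=3
Fragment 2: offset=5 data="miC" -> buffer=VPf??miC??? -> prefix_len=3
Fragment 3: offset=3 data="RI" -> buffer=VPfRImiC??? -> prefix_len=8
Fragment 4: offset=8 data="TCq" -> buffer=VPfRImiCTCq -> prefix_len=11

Answer: 3 3 8 11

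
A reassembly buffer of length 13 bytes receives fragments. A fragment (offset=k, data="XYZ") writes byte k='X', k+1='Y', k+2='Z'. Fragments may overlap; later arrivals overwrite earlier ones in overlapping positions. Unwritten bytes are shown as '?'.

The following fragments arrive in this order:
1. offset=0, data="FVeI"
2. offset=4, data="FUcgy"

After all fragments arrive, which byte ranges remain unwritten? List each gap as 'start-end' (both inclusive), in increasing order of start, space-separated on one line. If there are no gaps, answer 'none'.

Fragment 1: offset=0 len=4
Fragment 2: offset=4 len=5
Gaps: 9-12

Answer: 9-12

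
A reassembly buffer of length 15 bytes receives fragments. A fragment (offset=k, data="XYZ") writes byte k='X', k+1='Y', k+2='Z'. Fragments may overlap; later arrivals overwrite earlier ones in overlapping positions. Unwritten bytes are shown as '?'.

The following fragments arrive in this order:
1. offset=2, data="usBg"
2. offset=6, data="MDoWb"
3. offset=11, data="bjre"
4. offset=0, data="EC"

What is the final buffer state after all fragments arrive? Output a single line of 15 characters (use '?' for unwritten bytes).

Answer: ECusBgMDoWbbjre

Derivation:
Fragment 1: offset=2 data="usBg" -> buffer=??usBg?????????
Fragment 2: offset=6 data="MDoWb" -> buffer=??usBgMDoWb????
Fragment 3: offset=11 data="bjre" -> buffer=??usBgMDoWbbjre
Fragment 4: offset=0 data="EC" -> buffer=ECusBgMDoWbbjre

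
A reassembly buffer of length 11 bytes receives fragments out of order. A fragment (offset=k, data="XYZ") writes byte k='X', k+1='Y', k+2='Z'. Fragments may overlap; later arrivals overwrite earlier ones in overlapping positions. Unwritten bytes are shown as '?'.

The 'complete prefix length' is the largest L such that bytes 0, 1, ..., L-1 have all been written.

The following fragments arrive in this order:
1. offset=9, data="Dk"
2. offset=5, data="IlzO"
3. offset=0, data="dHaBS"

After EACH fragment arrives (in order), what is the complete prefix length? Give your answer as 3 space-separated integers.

Answer: 0 0 11

Derivation:
Fragment 1: offset=9 data="Dk" -> buffer=?????????Dk -> prefix_len=0
Fragment 2: offset=5 data="IlzO" -> buffer=?????IlzODk -> prefix_len=0
Fragment 3: offset=0 data="dHaBS" -> buffer=dHaBSIlzODk -> prefix_len=11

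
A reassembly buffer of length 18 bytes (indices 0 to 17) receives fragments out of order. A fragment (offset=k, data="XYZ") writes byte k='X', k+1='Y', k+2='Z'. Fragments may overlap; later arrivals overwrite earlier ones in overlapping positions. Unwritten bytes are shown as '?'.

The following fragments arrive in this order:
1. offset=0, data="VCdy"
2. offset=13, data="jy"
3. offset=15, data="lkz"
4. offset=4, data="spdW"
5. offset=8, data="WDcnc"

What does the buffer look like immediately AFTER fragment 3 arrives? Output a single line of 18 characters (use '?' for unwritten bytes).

Answer: VCdy?????????jylkz

Derivation:
Fragment 1: offset=0 data="VCdy" -> buffer=VCdy??????????????
Fragment 2: offset=13 data="jy" -> buffer=VCdy?????????jy???
Fragment 3: offset=15 data="lkz" -> buffer=VCdy?????????jylkz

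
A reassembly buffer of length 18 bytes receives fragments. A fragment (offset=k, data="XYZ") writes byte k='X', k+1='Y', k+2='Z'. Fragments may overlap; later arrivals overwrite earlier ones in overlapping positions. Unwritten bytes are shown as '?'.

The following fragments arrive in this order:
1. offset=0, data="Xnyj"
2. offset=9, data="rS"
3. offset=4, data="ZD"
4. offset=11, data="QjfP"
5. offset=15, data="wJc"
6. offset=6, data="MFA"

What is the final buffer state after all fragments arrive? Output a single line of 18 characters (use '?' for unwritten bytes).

Fragment 1: offset=0 data="Xnyj" -> buffer=Xnyj??????????????
Fragment 2: offset=9 data="rS" -> buffer=Xnyj?????rS???????
Fragment 3: offset=4 data="ZD" -> buffer=XnyjZD???rS???????
Fragment 4: offset=11 data="QjfP" -> buffer=XnyjZD???rSQjfP???
Fragment 5: offset=15 data="wJc" -> buffer=XnyjZD???rSQjfPwJc
Fragment 6: offset=6 data="MFA" -> buffer=XnyjZDMFArSQjfPwJc

Answer: XnyjZDMFArSQjfPwJc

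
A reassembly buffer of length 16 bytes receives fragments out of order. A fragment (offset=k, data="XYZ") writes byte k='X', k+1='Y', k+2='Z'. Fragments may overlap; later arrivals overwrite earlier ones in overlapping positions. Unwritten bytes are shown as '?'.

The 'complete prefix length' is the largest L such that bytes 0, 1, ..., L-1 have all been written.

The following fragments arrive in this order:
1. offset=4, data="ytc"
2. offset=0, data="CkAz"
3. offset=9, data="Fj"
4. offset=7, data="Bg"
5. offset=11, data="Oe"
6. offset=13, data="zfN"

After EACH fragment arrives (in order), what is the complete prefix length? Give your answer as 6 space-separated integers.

Answer: 0 7 7 11 13 16

Derivation:
Fragment 1: offset=4 data="ytc" -> buffer=????ytc????????? -> prefix_len=0
Fragment 2: offset=0 data="CkAz" -> buffer=CkAzytc????????? -> prefix_len=7
Fragment 3: offset=9 data="Fj" -> buffer=CkAzytc??Fj????? -> prefix_len=7
Fragment 4: offset=7 data="Bg" -> buffer=CkAzytcBgFj????? -> prefix_len=11
Fragment 5: offset=11 data="Oe" -> buffer=CkAzytcBgFjOe??? -> prefix_len=13
Fragment 6: offset=13 data="zfN" -> buffer=CkAzytcBgFjOezfN -> prefix_len=16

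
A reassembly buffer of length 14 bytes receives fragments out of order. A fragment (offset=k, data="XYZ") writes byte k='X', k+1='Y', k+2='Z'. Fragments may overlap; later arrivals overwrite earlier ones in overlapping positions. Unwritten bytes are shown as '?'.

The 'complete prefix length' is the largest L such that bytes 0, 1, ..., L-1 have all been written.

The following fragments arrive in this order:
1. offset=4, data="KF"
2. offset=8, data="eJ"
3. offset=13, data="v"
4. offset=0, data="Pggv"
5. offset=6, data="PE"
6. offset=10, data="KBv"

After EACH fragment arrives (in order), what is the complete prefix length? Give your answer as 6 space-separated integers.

Answer: 0 0 0 6 10 14

Derivation:
Fragment 1: offset=4 data="KF" -> buffer=????KF???????? -> prefix_len=0
Fragment 2: offset=8 data="eJ" -> buffer=????KF??eJ???? -> prefix_len=0
Fragment 3: offset=13 data="v" -> buffer=????KF??eJ???v -> prefix_len=0
Fragment 4: offset=0 data="Pggv" -> buffer=PggvKF??eJ???v -> prefix_len=6
Fragment 5: offset=6 data="PE" -> buffer=PggvKFPEeJ???v -> prefix_len=10
Fragment 6: offset=10 data="KBv" -> buffer=PggvKFPEeJKBvv -> prefix_len=14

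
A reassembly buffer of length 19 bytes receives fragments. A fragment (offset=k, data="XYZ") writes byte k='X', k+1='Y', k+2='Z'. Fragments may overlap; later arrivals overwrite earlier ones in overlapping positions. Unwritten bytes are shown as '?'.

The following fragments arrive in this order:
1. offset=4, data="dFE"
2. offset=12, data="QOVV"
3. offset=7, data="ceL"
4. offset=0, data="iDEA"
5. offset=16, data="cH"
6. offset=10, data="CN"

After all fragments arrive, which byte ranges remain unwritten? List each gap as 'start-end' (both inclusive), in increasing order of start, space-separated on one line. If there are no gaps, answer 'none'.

Answer: 18-18

Derivation:
Fragment 1: offset=4 len=3
Fragment 2: offset=12 len=4
Fragment 3: offset=7 len=3
Fragment 4: offset=0 len=4
Fragment 5: offset=16 len=2
Fragment 6: offset=10 len=2
Gaps: 18-18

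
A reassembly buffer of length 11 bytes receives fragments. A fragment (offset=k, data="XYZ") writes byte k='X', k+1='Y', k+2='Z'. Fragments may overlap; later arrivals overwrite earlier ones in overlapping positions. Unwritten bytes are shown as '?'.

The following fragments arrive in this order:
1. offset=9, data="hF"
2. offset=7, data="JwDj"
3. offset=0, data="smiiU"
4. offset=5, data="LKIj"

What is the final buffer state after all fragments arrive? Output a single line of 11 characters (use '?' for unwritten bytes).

Fragment 1: offset=9 data="hF" -> buffer=?????????hF
Fragment 2: offset=7 data="JwDj" -> buffer=???????JwDj
Fragment 3: offset=0 data="smiiU" -> buffer=smiiU??JwDj
Fragment 4: offset=5 data="LKIj" -> buffer=smiiULKIjDj

Answer: smiiULKIjDj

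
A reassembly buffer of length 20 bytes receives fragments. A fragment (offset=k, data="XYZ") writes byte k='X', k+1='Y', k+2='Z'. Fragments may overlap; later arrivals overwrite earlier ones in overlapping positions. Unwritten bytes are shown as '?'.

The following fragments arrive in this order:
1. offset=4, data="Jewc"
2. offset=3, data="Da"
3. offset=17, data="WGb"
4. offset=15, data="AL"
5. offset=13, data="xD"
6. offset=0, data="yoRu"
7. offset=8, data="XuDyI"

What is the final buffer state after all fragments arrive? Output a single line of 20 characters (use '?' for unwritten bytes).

Fragment 1: offset=4 data="Jewc" -> buffer=????Jewc????????????
Fragment 2: offset=3 data="Da" -> buffer=???Daewc????????????
Fragment 3: offset=17 data="WGb" -> buffer=???Daewc?????????WGb
Fragment 4: offset=15 data="AL" -> buffer=???Daewc???????ALWGb
Fragment 5: offset=13 data="xD" -> buffer=???Daewc?????xDALWGb
Fragment 6: offset=0 data="yoRu" -> buffer=yoRuaewc?????xDALWGb
Fragment 7: offset=8 data="XuDyI" -> buffer=yoRuaewcXuDyIxDALWGb

Answer: yoRuaewcXuDyIxDALWGb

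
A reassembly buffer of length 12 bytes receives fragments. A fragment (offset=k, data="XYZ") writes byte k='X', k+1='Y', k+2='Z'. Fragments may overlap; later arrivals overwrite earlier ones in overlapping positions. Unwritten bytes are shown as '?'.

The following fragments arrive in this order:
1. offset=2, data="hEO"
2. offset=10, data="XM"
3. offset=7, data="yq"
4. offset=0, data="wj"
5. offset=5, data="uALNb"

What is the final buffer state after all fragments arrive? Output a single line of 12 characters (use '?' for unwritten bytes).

Answer: wjhEOuALNbXM

Derivation:
Fragment 1: offset=2 data="hEO" -> buffer=??hEO???????
Fragment 2: offset=10 data="XM" -> buffer=??hEO?????XM
Fragment 3: offset=7 data="yq" -> buffer=??hEO??yq?XM
Fragment 4: offset=0 data="wj" -> buffer=wjhEO??yq?XM
Fragment 5: offset=5 data="uALNb" -> buffer=wjhEOuALNbXM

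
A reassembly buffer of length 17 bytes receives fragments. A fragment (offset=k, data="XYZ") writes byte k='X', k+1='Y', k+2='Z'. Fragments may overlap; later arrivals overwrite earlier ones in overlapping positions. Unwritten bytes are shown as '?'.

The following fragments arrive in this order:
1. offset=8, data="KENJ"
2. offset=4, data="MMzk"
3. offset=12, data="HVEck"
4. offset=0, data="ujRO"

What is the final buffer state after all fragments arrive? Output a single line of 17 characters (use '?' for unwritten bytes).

Answer: ujROMMzkKENJHVEck

Derivation:
Fragment 1: offset=8 data="KENJ" -> buffer=????????KENJ?????
Fragment 2: offset=4 data="MMzk" -> buffer=????MMzkKENJ?????
Fragment 3: offset=12 data="HVEck" -> buffer=????MMzkKENJHVEck
Fragment 4: offset=0 data="ujRO" -> buffer=ujROMMzkKENJHVEck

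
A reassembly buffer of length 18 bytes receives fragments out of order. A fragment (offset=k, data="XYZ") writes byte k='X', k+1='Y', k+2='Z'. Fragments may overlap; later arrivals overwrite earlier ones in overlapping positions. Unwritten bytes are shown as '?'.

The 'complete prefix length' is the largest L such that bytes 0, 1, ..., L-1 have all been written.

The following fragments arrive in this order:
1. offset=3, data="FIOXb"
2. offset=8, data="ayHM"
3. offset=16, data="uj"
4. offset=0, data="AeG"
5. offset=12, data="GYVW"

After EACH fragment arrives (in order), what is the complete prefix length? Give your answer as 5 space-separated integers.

Fragment 1: offset=3 data="FIOXb" -> buffer=???FIOXb?????????? -> prefix_len=0
Fragment 2: offset=8 data="ayHM" -> buffer=???FIOXbayHM?????? -> prefix_len=0
Fragment 3: offset=16 data="uj" -> buffer=???FIOXbayHM????uj -> prefix_len=0
Fragment 4: offset=0 data="AeG" -> buffer=AeGFIOXbayHM????uj -> prefix_len=12
Fragment 5: offset=12 data="GYVW" -> buffer=AeGFIOXbayHMGYVWuj -> prefix_len=18

Answer: 0 0 0 12 18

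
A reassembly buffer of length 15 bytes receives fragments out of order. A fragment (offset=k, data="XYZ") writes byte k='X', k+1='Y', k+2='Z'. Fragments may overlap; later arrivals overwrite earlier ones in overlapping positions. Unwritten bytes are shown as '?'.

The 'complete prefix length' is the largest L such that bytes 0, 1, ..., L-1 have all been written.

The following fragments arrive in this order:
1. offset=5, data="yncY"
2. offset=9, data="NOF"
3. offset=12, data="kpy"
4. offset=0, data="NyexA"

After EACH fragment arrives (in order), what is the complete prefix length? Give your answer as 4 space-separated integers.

Answer: 0 0 0 15

Derivation:
Fragment 1: offset=5 data="yncY" -> buffer=?????yncY?????? -> prefix_len=0
Fragment 2: offset=9 data="NOF" -> buffer=?????yncYNOF??? -> prefix_len=0
Fragment 3: offset=12 data="kpy" -> buffer=?????yncYNOFkpy -> prefix_len=0
Fragment 4: offset=0 data="NyexA" -> buffer=NyexAyncYNOFkpy -> prefix_len=15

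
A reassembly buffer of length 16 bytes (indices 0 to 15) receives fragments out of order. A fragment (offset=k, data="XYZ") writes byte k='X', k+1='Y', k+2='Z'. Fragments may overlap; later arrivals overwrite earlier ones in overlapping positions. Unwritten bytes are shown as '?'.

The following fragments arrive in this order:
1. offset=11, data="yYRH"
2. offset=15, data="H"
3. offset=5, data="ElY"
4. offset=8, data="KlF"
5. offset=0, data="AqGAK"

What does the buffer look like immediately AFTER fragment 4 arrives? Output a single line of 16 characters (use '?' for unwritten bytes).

Answer: ?????ElYKlFyYRHH

Derivation:
Fragment 1: offset=11 data="yYRH" -> buffer=???????????yYRH?
Fragment 2: offset=15 data="H" -> buffer=???????????yYRHH
Fragment 3: offset=5 data="ElY" -> buffer=?????ElY???yYRHH
Fragment 4: offset=8 data="KlF" -> buffer=?????ElYKlFyYRHH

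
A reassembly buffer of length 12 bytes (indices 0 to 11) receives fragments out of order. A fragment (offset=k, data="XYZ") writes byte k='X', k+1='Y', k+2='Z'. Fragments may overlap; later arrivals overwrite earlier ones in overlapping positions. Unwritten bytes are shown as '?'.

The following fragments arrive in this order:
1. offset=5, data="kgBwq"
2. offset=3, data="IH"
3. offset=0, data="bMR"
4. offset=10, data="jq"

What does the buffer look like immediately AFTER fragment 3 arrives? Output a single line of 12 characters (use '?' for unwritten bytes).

Fragment 1: offset=5 data="kgBwq" -> buffer=?????kgBwq??
Fragment 2: offset=3 data="IH" -> buffer=???IHkgBwq??
Fragment 3: offset=0 data="bMR" -> buffer=bMRIHkgBwq??

Answer: bMRIHkgBwq??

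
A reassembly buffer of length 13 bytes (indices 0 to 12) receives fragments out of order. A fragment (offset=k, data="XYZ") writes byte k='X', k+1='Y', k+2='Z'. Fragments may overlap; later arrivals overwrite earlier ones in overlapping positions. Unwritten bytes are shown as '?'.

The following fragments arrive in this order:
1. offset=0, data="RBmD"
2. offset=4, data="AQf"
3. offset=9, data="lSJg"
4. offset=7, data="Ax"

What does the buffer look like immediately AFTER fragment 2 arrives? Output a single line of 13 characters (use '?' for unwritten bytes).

Fragment 1: offset=0 data="RBmD" -> buffer=RBmD?????????
Fragment 2: offset=4 data="AQf" -> buffer=RBmDAQf??????

Answer: RBmDAQf??????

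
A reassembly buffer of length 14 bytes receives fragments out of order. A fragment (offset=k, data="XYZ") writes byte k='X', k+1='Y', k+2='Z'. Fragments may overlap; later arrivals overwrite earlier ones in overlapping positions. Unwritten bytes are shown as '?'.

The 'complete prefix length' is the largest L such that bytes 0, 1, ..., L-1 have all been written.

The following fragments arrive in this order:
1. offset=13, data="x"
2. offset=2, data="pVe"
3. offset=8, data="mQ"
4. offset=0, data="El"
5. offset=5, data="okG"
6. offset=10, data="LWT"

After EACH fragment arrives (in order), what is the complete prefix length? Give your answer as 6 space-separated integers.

Answer: 0 0 0 5 10 14

Derivation:
Fragment 1: offset=13 data="x" -> buffer=?????????????x -> prefix_len=0
Fragment 2: offset=2 data="pVe" -> buffer=??pVe????????x -> prefix_len=0
Fragment 3: offset=8 data="mQ" -> buffer=??pVe???mQ???x -> prefix_len=0
Fragment 4: offset=0 data="El" -> buffer=ElpVe???mQ???x -> prefix_len=5
Fragment 5: offset=5 data="okG" -> buffer=ElpVeokGmQ???x -> prefix_len=10
Fragment 6: offset=10 data="LWT" -> buffer=ElpVeokGmQLWTx -> prefix_len=14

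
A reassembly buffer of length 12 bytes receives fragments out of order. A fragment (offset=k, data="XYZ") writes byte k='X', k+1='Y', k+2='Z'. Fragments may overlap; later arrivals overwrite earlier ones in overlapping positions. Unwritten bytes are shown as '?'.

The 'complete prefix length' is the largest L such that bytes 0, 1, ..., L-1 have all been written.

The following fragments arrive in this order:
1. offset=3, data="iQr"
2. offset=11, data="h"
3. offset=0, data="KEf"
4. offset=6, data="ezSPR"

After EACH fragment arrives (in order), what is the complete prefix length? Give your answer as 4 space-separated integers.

Fragment 1: offset=3 data="iQr" -> buffer=???iQr?????? -> prefix_len=0
Fragment 2: offset=11 data="h" -> buffer=???iQr?????h -> prefix_len=0
Fragment 3: offset=0 data="KEf" -> buffer=KEfiQr?????h -> prefix_len=6
Fragment 4: offset=6 data="ezSPR" -> buffer=KEfiQrezSPRh -> prefix_len=12

Answer: 0 0 6 12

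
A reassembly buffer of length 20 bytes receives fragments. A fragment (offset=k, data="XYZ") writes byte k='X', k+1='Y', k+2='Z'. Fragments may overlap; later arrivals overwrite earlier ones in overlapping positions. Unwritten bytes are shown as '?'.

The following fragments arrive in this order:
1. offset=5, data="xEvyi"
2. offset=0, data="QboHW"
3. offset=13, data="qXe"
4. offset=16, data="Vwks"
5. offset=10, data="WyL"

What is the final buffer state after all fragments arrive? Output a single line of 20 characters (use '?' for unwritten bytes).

Answer: QboHWxEvyiWyLqXeVwks

Derivation:
Fragment 1: offset=5 data="xEvyi" -> buffer=?????xEvyi??????????
Fragment 2: offset=0 data="QboHW" -> buffer=QboHWxEvyi??????????
Fragment 3: offset=13 data="qXe" -> buffer=QboHWxEvyi???qXe????
Fragment 4: offset=16 data="Vwks" -> buffer=QboHWxEvyi???qXeVwks
Fragment 5: offset=10 data="WyL" -> buffer=QboHWxEvyiWyLqXeVwks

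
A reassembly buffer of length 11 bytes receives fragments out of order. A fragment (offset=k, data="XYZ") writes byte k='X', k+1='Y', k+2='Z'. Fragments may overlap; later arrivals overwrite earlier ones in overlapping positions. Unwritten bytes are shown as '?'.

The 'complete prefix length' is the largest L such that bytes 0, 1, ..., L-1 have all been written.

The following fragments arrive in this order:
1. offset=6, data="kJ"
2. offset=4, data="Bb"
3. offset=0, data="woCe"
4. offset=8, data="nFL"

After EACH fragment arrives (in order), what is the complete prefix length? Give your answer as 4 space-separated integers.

Fragment 1: offset=6 data="kJ" -> buffer=??????kJ??? -> prefix_len=0
Fragment 2: offset=4 data="Bb" -> buffer=????BbkJ??? -> prefix_len=0
Fragment 3: offset=0 data="woCe" -> buffer=woCeBbkJ??? -> prefix_len=8
Fragment 4: offset=8 data="nFL" -> buffer=woCeBbkJnFL -> prefix_len=11

Answer: 0 0 8 11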